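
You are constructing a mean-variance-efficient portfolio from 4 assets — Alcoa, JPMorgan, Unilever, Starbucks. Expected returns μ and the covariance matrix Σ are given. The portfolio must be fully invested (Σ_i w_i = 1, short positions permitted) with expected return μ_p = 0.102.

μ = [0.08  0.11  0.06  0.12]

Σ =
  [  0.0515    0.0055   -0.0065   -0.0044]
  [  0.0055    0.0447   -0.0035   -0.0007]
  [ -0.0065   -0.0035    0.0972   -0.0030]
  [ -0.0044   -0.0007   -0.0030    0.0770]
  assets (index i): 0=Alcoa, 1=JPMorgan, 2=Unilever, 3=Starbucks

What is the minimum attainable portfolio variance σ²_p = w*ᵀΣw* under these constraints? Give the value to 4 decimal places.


0.0166

g=Σ⁻¹μ = [1.5548  2.3634  0.8589  1.7022]
h=Σ⁻¹𝟙 = [20.0477  21.1428  12.8476  14.8254]
a=μᵀg=0.640168  b=𝟙ᵀg=6.479418  c=𝟙ᵀh=68.863405  D=ac−b²=2.101318
λ₁=(c·0.102−b)/D = (68.863405·0.102−6.479418)/2.101318 = 0.259194
λ₂=(a−b·0.102)/D = (0.640168−6.479418·0.102)/2.101318 = -0.009866
w* = 0.259194·g + -0.009866·h:
  w_0 = 0.259194·1.5548 + -0.009866·20.0477 = 0.2052  (Alcoa)
  w_1 = 0.259194·2.3634 + -0.009866·21.1428 = 0.4040  (JPMorgan)
  w_2 = 0.259194·0.8589 + -0.009866·12.8476 = 0.0959  (Unilever)
  w_3 = 0.259194·1.7022 + -0.009866·14.8254 = 0.2949  (Starbucks)
Σw_i=1.0000  μᵀw=0.1020
σ²=wᵀΣw=λ₁·μ_p+λ₂ = 0.259194·0.102 + -0.009866 = 0.016571 ≈ 0.0166


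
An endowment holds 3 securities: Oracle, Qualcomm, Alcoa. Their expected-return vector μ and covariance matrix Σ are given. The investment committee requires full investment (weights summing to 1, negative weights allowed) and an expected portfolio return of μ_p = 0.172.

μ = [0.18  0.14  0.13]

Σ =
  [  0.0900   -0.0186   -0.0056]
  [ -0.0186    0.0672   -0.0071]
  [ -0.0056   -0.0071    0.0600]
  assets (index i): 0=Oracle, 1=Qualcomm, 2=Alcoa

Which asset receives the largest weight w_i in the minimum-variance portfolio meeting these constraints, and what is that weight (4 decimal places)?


Oracle (0.7836)

g=Σ⁻¹μ = [2.8281  3.1625  2.8048]
h=Σ⁻¹𝟙 = [16.9034  21.7592  20.8192]
a=μᵀg=1.316431  b=𝟙ᵀg=8.795400  c=𝟙ᵀh=59.481818  D=ac−b²=0.944673
λ₁=(c·0.172−b)/D = (59.481818·0.172−8.795400)/0.944673 = 1.519544
λ₂=(a−b·0.172)/D = (1.316431−8.795400·0.172)/0.944673 = -0.207879
w* = 1.519544·g + -0.207879·h:
  w_0 = 1.519544·2.8281 + -0.207879·16.9034 = 0.7836  (Oracle)
  w_1 = 1.519544·3.1625 + -0.207879·21.7592 = 0.2822  (Qualcomm)
  w_2 = 1.519544·2.8048 + -0.207879·20.8192 = -0.0658  (Alcoa)
Σw_i=1.0000  μᵀw=0.1720
σ²=wᵀΣw=λ₁·μ_p+λ₂ = 1.519544·0.172 + -0.207879 = 0.053483 ≈ 0.0535


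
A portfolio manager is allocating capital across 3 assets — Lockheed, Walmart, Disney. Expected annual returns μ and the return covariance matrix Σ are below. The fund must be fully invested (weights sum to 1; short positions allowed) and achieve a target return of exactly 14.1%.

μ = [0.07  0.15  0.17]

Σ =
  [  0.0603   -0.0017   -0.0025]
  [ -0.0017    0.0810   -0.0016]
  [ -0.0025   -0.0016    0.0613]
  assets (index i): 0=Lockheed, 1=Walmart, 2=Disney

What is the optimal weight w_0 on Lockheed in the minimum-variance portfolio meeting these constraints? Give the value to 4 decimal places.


0.2276

p=Σ⁻¹μ = [1.3348  1.9367  2.8782]
q=Σ⁻¹𝟙 = [17.6723  13.0598  17.3748]
a=μᵀp=0.873243  b=𝟙ᵀp=6.149747  c=𝟙ᵀq=48.106887  D=ac−b²=4.189630
λ₁=(c·0.141−b)/D = (48.106887·0.141−6.149747)/4.189630 = 0.151165
λ₂=(a−b·0.141)/D = (0.873243−6.149747·0.141)/4.189630 = 0.001463
w* = 0.151165·p + 0.001463·q:
  w_0 = 0.151165·1.3348 + 0.001463·17.6723 = 0.2276  (Lockheed)
  w_1 = 0.151165·1.9367 + 0.001463·13.0598 = 0.3119  (Walmart)
  w_2 = 0.151165·2.8782 + 0.001463·17.3748 = 0.4605  (Disney)
Σw_i=1.0000  μᵀw=0.1410
σ²=wᵀΣw=λ₁·μ_p+λ₂ = 0.151165·0.141 + 0.001463 = 0.022777 ≈ 0.0228


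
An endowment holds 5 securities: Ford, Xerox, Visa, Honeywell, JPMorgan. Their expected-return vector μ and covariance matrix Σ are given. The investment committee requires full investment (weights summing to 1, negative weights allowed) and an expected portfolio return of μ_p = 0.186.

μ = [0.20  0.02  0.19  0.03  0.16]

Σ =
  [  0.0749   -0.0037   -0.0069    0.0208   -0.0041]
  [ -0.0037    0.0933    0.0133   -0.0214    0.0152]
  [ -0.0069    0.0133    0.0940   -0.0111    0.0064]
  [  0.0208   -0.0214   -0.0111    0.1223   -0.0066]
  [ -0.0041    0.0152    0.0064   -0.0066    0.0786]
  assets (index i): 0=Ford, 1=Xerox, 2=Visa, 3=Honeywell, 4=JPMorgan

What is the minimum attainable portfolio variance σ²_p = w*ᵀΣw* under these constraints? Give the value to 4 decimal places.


p=Σ⁻¹μ = [2.9678  -0.3132  2.1412  -0.0079  2.0760]
q=Σ⁻¹𝟙 = [12.8499  10.0131  10.4890  9.3096  11.3842]
a=μᵀp=1.326047  b=𝟙ᵀp=6.863918  c=𝟙ᵀq=54.045900  D=ac−b²=24.554030
λ₁=(c·0.186−b)/D = (54.045900·0.186−6.863918)/24.554030 = 0.129861
λ₂=(a−b·0.186)/D = (1.326047−6.863918·0.186)/24.554030 = 0.002010
w* = 0.129861·p + 0.002010·q:
  w_0 = 0.129861·2.9678 + 0.002010·12.8499 = 0.4112  (Ford)
  w_1 = 0.129861·-0.3132 + 0.002010·10.0131 = -0.0205  (Xerox)
  w_2 = 0.129861·2.1412 + 0.002010·10.4890 = 0.2991  (Visa)
  w_3 = 0.129861·-0.0079 + 0.002010·9.3096 = 0.0177  (Honeywell)
  w_4 = 0.129861·2.0760 + 0.002010·11.3842 = 0.2925  (JPMorgan)
Σw_i=1.0000  μᵀw=0.1860
σ²=wᵀΣw=λ₁·μ_p+λ₂ = 0.129861·0.186 + 0.002010 = 0.026164 ≈ 0.0262

0.0262


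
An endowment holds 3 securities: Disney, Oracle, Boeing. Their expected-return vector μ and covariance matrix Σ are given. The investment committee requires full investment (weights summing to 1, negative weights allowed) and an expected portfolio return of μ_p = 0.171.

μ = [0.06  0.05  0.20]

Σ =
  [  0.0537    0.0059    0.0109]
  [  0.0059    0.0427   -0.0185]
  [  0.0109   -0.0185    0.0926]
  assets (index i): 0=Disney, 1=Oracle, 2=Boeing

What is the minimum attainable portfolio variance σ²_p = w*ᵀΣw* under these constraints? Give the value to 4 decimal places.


u=Σ⁻¹μ = [0.3513  2.2336  2.5647]
v=Σ⁻¹𝟙 = [12.4905  28.1738  14.9576]
a=μᵀu=0.645701  b=𝟙ᵀu=5.149627  c=𝟙ᵀv=55.621799  D=ac−b²=9.396376
λ₁=(c·0.171−b)/D = (55.621799·0.171−5.149627)/9.396376 = 0.464190
λ₂=(a−b·0.171)/D = (0.645701−5.149627·0.171)/9.396376 = -0.024997
w* = 0.464190·u + -0.024997·v:
  w_0 = 0.464190·0.3513 + -0.024997·12.4905 = -0.1491  (Disney)
  w_1 = 0.464190·2.2336 + -0.024997·28.1738 = 0.3325  (Oracle)
  w_2 = 0.464190·2.5647 + -0.024997·14.9576 = 0.8166  (Boeing)
Σw_i=1.0000  μᵀw=0.1710
σ²=wᵀΣw=λ₁·μ_p+λ₂ = 0.464190·0.171 + -0.024997 = 0.054379 ≈ 0.0544

0.0544


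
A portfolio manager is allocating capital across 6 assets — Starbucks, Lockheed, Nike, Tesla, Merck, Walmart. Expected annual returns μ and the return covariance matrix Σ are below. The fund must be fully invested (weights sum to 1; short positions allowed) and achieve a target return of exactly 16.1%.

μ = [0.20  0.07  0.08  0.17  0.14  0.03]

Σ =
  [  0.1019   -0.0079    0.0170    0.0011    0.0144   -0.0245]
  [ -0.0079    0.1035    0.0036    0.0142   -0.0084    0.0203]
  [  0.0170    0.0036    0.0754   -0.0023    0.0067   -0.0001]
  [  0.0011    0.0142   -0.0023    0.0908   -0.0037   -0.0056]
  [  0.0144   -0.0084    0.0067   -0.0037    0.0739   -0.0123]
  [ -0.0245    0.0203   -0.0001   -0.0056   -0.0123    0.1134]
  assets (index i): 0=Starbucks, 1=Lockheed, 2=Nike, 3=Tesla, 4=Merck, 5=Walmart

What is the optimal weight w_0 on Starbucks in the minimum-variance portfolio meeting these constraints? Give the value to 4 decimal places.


u=Σ⁻¹μ = [1.8499  0.5136  0.5202  1.9085  1.7840  0.8605]
v=Σ⁻¹𝟙 = [9.4106  7.3519  9.8934  11.2938  14.1388  11.6354]
a=μᵀu=1.047563  b=𝟙ᵀu=7.436671  c=𝟙ᵀv=63.723975  D=ac−b²=11.450806
λ₁=(c·0.161−b)/D = (63.723975·0.161−7.436671)/11.450806 = 0.246523
λ₂=(a−b·0.161)/D = (1.047563−7.436671·0.161)/11.450806 = -0.013077
w* = 0.246523·u + -0.013077·v:
  w_0 = 0.246523·1.8499 + -0.013077·9.4106 = 0.3330  (Starbucks)
  w_1 = 0.246523·0.5136 + -0.013077·7.3519 = 0.0305  (Lockheed)
  w_2 = 0.246523·0.5202 + -0.013077·9.8934 = -0.0011  (Nike)
  w_3 = 0.246523·1.9085 + -0.013077·11.2938 = 0.3228  (Tesla)
  w_4 = 0.246523·1.7840 + -0.013077·14.1388 = 0.2549  (Merck)
  w_5 = 0.246523·0.8605 + -0.013077·11.6354 = 0.0600  (Walmart)
Σw_i=1.0000  μᵀw=0.1610
σ²=wᵀΣw=λ₁·μ_p+λ₂ = 0.246523·0.161 + -0.013077 = 0.026613 ≈ 0.0266

0.3330


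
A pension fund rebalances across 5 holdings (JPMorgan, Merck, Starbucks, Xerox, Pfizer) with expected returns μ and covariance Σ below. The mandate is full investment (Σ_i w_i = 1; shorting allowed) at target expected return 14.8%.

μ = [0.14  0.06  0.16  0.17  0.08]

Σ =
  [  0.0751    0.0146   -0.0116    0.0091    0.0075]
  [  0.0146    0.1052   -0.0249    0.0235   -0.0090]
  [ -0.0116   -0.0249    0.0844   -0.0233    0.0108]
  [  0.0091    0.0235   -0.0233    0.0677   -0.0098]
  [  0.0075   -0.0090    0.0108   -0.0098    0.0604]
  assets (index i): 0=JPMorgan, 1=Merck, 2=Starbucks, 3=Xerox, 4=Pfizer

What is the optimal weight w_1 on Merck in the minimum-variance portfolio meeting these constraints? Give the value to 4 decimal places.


p=Σ⁻¹μ = [1.7312  0.3980  3.0264  3.3514  1.1715]
q=Σ⁻¹𝟙 = [10.4661  9.7841  19.3232  18.9836  16.3396]
a=μᵀp=1.413919  b=𝟙ᵀp=9.678400  c=𝟙ᵀq=74.896611  D=ac−b²=12.226320
λ₁=(c·0.148−b)/D = (74.896611·0.148−9.678400)/12.226320 = 0.115022
λ₂=(a−b·0.148)/D = (1.413919−9.678400·0.148)/12.226320 = -0.001512
w* = 0.115022·p + -0.001512·q:
  w_0 = 0.115022·1.7312 + -0.001512·10.4661 = 0.1833  (JPMorgan)
  w_1 = 0.115022·0.3980 + -0.001512·9.7841 = 0.0310  (Merck)
  w_2 = 0.115022·3.0264 + -0.001512·19.3232 = 0.3189  (Starbucks)
  w_3 = 0.115022·3.3514 + -0.001512·18.9836 = 0.3568  (Xerox)
  w_4 = 0.115022·1.1715 + -0.001512·16.3396 = 0.1100  (Pfizer)
Σw_i=1.0000  μᵀw=0.1480
σ²=wᵀΣw=λ₁·μ_p+λ₂ = 0.115022·0.148 + -0.001512 = 0.015511 ≈ 0.0155

0.0310


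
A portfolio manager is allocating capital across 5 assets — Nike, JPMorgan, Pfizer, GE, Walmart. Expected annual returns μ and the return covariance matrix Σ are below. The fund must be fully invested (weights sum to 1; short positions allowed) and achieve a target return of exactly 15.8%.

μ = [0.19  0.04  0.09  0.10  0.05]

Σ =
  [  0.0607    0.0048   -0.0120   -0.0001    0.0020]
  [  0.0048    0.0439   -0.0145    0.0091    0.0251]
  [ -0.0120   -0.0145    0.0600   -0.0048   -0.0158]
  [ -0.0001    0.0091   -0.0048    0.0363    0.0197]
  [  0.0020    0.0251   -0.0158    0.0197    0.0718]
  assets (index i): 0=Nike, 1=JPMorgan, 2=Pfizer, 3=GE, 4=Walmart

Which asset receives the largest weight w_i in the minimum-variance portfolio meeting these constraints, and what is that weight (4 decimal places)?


Nike (0.5662)

p=Σ⁻¹μ = [3.5991  0.7210  2.6610  2.8567  0.1458]
q=Σ⁻¹𝟙 = [20.3884  22.2343  29.4732  22.7658  5.8263]
a=μᵀp=1.245122  b=𝟙ᵀp=9.983658  c=𝟙ᵀq=100.688075  D=ac−b²=25.695520
λ₁=(c·0.158−b)/D = (100.688075·0.158−9.983658)/25.695520 = 0.230587
λ₂=(a−b·0.158)/D = (1.245122−9.983658·0.158)/25.695520 = -0.012932
w* = 0.230587·p + -0.012932·q:
  w_0 = 0.230587·3.5991 + -0.012932·20.3884 = 0.5662  (Nike)
  w_1 = 0.230587·0.7210 + -0.012932·22.2343 = -0.1213  (JPMorgan)
  w_2 = 0.230587·2.6610 + -0.012932·29.4732 = 0.2324  (Pfizer)
  w_3 = 0.230587·2.8567 + -0.012932·22.7658 = 0.3643  (GE)
  w_4 = 0.230587·0.1458 + -0.012932·5.8263 = -0.0417  (Walmart)
Σw_i=1.0000  μᵀw=0.1580
σ²=wᵀΣw=λ₁·μ_p+λ₂ = 0.230587·0.158 + -0.012932 = 0.023501 ≈ 0.0235


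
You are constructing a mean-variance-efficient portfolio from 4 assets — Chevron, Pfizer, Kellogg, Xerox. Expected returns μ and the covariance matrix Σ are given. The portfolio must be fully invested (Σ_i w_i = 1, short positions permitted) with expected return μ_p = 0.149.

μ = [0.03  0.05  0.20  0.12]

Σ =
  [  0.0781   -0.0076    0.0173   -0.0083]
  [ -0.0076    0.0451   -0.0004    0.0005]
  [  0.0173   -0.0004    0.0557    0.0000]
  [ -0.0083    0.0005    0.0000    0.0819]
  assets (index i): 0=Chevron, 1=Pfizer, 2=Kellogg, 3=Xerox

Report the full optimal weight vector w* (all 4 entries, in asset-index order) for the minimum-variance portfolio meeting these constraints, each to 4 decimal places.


u=Σ⁻¹μ = [-0.1643  1.0973  3.6496  1.4419]
v=Σ⁻¹𝟙 = [13.5231  24.4264  13.9286  13.4314]
a=μᵀu=0.952875  b=𝟙ᵀu=6.024489  c=𝟙ᵀv=65.309477  D=ac−b²=25.937309
λ₁=(c·0.149−b)/D = (65.309477·0.149−6.024489)/25.937309 = 0.142907
λ₂=(a−b·0.149)/D = (0.952875−6.024489·0.149)/25.937309 = 0.002129
w* = 0.142907·u + 0.002129·v:
  w_0 = 0.142907·-0.1643 + 0.002129·13.5231 = 0.0053  (Chevron)
  w_1 = 0.142907·1.0973 + 0.002129·24.4264 = 0.2088  (Pfizer)
  w_2 = 0.142907·3.6496 + 0.002129·13.9286 = 0.5512  (Kellogg)
  w_3 = 0.142907·1.4419 + 0.002129·13.4314 = 0.2346  (Xerox)
Σw_i=1.0000  μᵀw=0.1490
σ²=wᵀΣw=λ₁·μ_p+λ₂ = 0.142907·0.149 + 0.002129 = 0.023422 ≈ 0.0234

0.0053  0.2088  0.5512  0.2346


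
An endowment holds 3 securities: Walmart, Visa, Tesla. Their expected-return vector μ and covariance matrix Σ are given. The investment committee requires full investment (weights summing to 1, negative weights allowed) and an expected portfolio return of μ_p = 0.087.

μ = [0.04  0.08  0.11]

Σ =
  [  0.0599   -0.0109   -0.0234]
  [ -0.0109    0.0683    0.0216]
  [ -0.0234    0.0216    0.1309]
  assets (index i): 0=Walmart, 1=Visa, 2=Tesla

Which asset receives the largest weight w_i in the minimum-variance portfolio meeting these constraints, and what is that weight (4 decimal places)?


u=Σ⁻¹μ = [1.2081  1.0868  0.8770]
v=Σ⁻¹𝟙 = [23.1031  15.4104  9.2265]
a=μᵀu=0.231734  b=𝟙ᵀu=3.171869  c=𝟙ᵀv=47.739956  D=ac−b²=1.002201
λ₁=(c·0.087−b)/D = (47.739956·0.087−3.171869)/1.002201 = 0.979352
λ₂=(a−b·0.087)/D = (0.231734−3.171869·0.087)/1.002201 = -0.044122
w* = 0.979352·u + -0.044122·v:
  w_0 = 0.979352·1.2081 + -0.044122·23.1031 = 0.1638  (Walmart)
  w_1 = 0.979352·1.0868 + -0.044122·15.4104 = 0.3844  (Visa)
  w_2 = 0.979352·0.8770 + -0.044122·9.2265 = 0.4518  (Tesla)
Σw_i=1.0000  μᵀw=0.0870
σ²=wᵀΣw=λ₁·μ_p+λ₂ = 0.979352·0.087 + -0.044122 = 0.041082 ≈ 0.0411

Tesla (0.4518)


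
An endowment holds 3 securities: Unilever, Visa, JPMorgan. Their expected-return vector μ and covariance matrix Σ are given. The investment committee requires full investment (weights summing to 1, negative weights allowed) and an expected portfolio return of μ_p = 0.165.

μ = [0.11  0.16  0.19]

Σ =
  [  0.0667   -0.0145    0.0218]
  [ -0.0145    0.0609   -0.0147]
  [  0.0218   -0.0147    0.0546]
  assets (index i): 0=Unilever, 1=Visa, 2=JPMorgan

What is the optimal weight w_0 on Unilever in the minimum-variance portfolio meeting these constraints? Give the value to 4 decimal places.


p=Σ⁻¹μ = [1.1668  3.8851  4.0600]
q=Σ⁻¹𝟙 = [13.9908  24.4104  19.3010]
a=μᵀp=1.521352  b=𝟙ᵀp=9.111832  c=𝟙ᵀq=57.702164  D=ac−b²=4.759789
λ₁=(c·0.165−b)/D = (57.702164·0.165−9.111832)/4.759789 = 0.085933
λ₂=(a−b·0.165)/D = (1.521352−9.111832·0.165)/4.759789 = 0.003761
w* = 0.085933·p + 0.003761·q:
  w_0 = 0.085933·1.1668 + 0.003761·13.9908 = 0.1529  (Unilever)
  w_1 = 0.085933·3.8851 + 0.003761·24.4104 = 0.4257  (Visa)
  w_2 = 0.085933·4.0600 + 0.003761·19.3010 = 0.4215  (JPMorgan)
Σw_i=1.0000  μᵀw=0.1650
σ²=wᵀΣw=λ₁·μ_p+λ₂ = 0.085933·0.165 + 0.003761 = 0.017940 ≈ 0.0179

0.1529


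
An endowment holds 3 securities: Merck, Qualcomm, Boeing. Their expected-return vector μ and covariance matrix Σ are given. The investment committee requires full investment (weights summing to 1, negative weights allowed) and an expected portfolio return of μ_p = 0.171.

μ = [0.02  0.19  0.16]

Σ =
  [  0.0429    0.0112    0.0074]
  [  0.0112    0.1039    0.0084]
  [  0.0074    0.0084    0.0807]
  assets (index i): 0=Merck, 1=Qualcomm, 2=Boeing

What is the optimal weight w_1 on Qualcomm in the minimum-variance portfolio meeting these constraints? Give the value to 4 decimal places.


0.4665

p=Σ⁻¹μ = [-0.2969  1.7126  1.8316]
q=Σ⁻¹𝟙 = [19.8614  6.6853  9.8745]
a=μᵀp=0.612515  b=𝟙ᵀp=3.247356  c=𝟙ᵀq=36.421182  D=ac−b²=11.763183
λ₁=(c·0.171−b)/D = (36.421182·0.171−3.247356)/11.763183 = 0.253389
λ₂=(a−b·0.171)/D = (0.612515−3.247356·0.171)/11.763183 = 0.004864
w* = 0.253389·p + 0.004864·q:
  w_0 = 0.253389·-0.2969 + 0.004864·19.8614 = 0.0214  (Merck)
  w_1 = 0.253389·1.7126 + 0.004864·6.6853 = 0.4665  (Qualcomm)
  w_2 = 0.253389·1.8316 + 0.004864·9.8745 = 0.5121  (Boeing)
Σw_i=1.0000  μᵀw=0.1710
σ²=wᵀΣw=λ₁·μ_p+λ₂ = 0.253389·0.171 + 0.004864 = 0.048194 ≈ 0.0482


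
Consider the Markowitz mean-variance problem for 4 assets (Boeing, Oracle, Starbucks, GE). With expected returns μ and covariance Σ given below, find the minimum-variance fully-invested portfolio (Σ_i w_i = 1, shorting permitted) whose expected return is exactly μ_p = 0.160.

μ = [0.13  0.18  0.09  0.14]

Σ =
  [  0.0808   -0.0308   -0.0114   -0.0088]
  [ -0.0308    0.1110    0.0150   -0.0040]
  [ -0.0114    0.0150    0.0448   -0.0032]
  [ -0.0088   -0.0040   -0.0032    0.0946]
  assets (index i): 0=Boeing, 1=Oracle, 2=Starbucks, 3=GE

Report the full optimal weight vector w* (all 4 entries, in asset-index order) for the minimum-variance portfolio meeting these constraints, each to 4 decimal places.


g=Σ⁻¹μ = [2.9704  2.2236  2.1577  1.9232]
h=Σ⁻¹𝟙 = [22.0854  12.2862  24.8266  13.9846]
a=μᵀg=1.249836  b=𝟙ᵀg=9.274862  c=𝟙ᵀh=73.182837  D=ac−b²=5.443501
λ₁=(c·0.160−b)/D = (73.182837·0.160−9.274862)/5.443501 = 0.447211
λ₂=(a−b·0.160)/D = (1.249836−9.274862·0.160)/5.443501 = -0.043013
w* = 0.447211·g + -0.043013·h:
  w_0 = 0.447211·2.9704 + -0.043013·22.0854 = 0.3784  (Boeing)
  w_1 = 0.447211·2.2236 + -0.043013·12.2862 = 0.4659  (Oracle)
  w_2 = 0.447211·2.1577 + -0.043013·24.8266 = -0.1029  (Starbucks)
  w_3 = 0.447211·1.9232 + -0.043013·13.9846 = 0.2586  (GE)
Σw_i=1.0000  μᵀw=0.1600
σ²=wᵀΣw=λ₁·μ_p+λ₂ = 0.447211·0.160 + -0.043013 = 0.028541 ≈ 0.0285

0.3784  0.4659  -0.1029  0.2586


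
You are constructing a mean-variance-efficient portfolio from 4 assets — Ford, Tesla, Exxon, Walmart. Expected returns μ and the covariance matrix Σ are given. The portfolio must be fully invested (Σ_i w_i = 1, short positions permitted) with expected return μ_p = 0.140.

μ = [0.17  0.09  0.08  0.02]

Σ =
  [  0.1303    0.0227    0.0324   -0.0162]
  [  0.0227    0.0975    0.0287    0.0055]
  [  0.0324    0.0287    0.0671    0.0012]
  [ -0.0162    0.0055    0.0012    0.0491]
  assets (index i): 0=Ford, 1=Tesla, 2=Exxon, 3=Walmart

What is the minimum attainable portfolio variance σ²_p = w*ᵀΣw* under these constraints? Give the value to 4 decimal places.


x=Σ⁻¹μ = [1.2175  0.4846  0.3838  0.7454]
y=Σ⁻¹𝟙 = [7.3797  4.6585  8.9527  22.0608]
a=μᵀx=0.296198  b=𝟙ᵀx=2.831240  c=𝟙ᵀy=43.051677  D=ac−b²=4.735914
λ₁=(c·0.140−b)/D = (43.051677·0.140−2.831240)/4.735914 = 0.674842
λ₂=(a−b·0.140)/D = (0.296198−2.831240·0.140)/4.735914 = -0.021152
w* = 0.674842·x + -0.021152·y:
  w_0 = 0.674842·1.2175 + -0.021152·7.3797 = 0.6655  (Ford)
  w_1 = 0.674842·0.4846 + -0.021152·4.6585 = 0.2285  (Tesla)
  w_2 = 0.674842·0.3838 + -0.021152·8.9527 = 0.0696  (Exxon)
  w_3 = 0.674842·0.7454 + -0.021152·22.0608 = 0.0364  (Walmart)
Σw_i=1.0000  μᵀw=0.1400
σ²=wᵀΣw=λ₁·μ_p+λ₂ = 0.674842·0.140 + -0.021152 = 0.073326 ≈ 0.0733

0.0733


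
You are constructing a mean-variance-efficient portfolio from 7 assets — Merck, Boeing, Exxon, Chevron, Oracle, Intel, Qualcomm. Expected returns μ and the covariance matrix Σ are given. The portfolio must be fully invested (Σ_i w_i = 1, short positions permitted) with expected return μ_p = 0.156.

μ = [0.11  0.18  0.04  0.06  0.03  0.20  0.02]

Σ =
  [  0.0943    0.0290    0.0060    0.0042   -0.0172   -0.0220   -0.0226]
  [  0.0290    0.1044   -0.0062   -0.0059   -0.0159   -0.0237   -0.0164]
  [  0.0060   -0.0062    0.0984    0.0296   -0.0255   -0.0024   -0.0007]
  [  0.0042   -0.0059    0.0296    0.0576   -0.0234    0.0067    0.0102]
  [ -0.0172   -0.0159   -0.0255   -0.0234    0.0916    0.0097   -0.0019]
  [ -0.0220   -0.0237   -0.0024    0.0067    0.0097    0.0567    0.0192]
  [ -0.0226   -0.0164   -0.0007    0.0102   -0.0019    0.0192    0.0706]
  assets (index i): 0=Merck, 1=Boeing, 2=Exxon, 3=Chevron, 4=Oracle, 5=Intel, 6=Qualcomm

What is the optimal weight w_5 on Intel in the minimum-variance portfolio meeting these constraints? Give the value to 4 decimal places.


g=Σ⁻¹μ = [1.6276  2.6277  0.6337  0.6450  0.8937  5.0635  -0.0252]
h=Σ⁻¹𝟙 = [16.6867  17.2100  11.9913  15.6017  22.5231  20.5687  16.3809]
a=μᵀg=1.755081  b=𝟙ᵀg=11.466131  c=𝟙ᵀh=120.962342  D=ac−b²=80.826524
λ₁=(c·0.156−b)/D = (120.962342·0.156−11.466131)/80.826524 = 0.091604
λ₂=(a−b·0.156)/D = (1.755081−11.466131·0.156)/80.826524 = -0.000416
w* = 0.091604·g + -0.000416·h:
  w_0 = 0.091604·1.6276 + -0.000416·16.6867 = 0.1422  (Merck)
  w_1 = 0.091604·2.6277 + -0.000416·17.2100 = 0.2335  (Boeing)
  w_2 = 0.091604·0.6337 + -0.000416·11.9913 = 0.0531  (Exxon)
  w_3 = 0.091604·0.6450 + -0.000416·15.6017 = 0.0526  (Chevron)
  w_4 = 0.091604·0.8937 + -0.000416·22.5231 = 0.0725  (Oracle)
  w_5 = 0.091604·5.0635 + -0.000416·20.5687 = 0.4553  (Intel)
  w_6 = 0.091604·-0.0252 + -0.000416·16.3809 = -0.0091  (Qualcomm)
Σw_i=1.0000  μᵀw=0.1560
σ²=wᵀΣw=λ₁·μ_p+λ₂ = 0.091604·0.156 + -0.000416 = 0.013874 ≈ 0.0139

0.4553


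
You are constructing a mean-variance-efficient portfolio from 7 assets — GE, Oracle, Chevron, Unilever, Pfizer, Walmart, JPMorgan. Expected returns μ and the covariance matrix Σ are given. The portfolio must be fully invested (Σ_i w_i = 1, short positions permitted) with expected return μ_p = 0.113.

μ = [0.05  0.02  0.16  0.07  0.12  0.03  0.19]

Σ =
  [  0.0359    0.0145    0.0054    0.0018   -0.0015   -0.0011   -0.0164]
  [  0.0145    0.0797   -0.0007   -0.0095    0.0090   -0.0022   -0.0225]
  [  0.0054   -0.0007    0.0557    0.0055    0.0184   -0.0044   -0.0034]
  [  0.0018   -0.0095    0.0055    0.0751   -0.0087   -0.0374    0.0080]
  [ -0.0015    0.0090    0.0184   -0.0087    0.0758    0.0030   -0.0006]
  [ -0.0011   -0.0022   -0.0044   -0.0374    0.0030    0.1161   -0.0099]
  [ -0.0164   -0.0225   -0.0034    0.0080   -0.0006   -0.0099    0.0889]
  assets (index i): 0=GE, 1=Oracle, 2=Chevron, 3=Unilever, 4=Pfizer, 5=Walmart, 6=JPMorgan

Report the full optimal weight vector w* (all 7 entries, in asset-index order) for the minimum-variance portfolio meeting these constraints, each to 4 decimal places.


g=Σ⁻¹μ = [2.0228  0.7350  2.4795  1.0895  1.0437  0.9487  2.8059]
h=Σ⁻¹𝟙 = [29.4891  15.1012  12.2505  21.6756  10.9463  18.1439  21.1231]
a=μᵀg=1.275653  b=𝟙ᵀg=11.125108  c=𝟙ᵀh=128.729725  D=ac−b²=40.446391
λ₁=(c·0.113−b)/D = (128.729725·0.113−11.125108)/40.446391 = 0.084590
λ₂=(a−b·0.113)/D = (1.275653−11.125108·0.113)/40.446391 = 0.000458
w* = 0.084590·g + 0.000458·h:
  w_0 = 0.084590·2.0228 + 0.000458·29.4891 = 0.1846  (GE)
  w_1 = 0.084590·0.7350 + 0.000458·15.1012 = 0.0691  (Oracle)
  w_2 = 0.084590·2.4795 + 0.000458·12.2505 = 0.2154  (Chevron)
  w_3 = 0.084590·1.0895 + 0.000458·21.6756 = 0.1021  (Unilever)
  w_4 = 0.084590·1.0437 + 0.000458·10.9463 = 0.0933  (Pfizer)
  w_5 = 0.084590·0.9487 + 0.000458·18.1439 = 0.0886  (Walmart)
  w_6 = 0.084590·2.8059 + 0.000458·21.1231 = 0.2470  (JPMorgan)
Σw_i=1.0000  μᵀw=0.1130
σ²=wᵀΣw=λ₁·μ_p+λ₂ = 0.084590·0.113 + 0.000458 = 0.010016 ≈ 0.0100

0.1846  0.0691  0.2154  0.1021  0.0933  0.0886  0.2470


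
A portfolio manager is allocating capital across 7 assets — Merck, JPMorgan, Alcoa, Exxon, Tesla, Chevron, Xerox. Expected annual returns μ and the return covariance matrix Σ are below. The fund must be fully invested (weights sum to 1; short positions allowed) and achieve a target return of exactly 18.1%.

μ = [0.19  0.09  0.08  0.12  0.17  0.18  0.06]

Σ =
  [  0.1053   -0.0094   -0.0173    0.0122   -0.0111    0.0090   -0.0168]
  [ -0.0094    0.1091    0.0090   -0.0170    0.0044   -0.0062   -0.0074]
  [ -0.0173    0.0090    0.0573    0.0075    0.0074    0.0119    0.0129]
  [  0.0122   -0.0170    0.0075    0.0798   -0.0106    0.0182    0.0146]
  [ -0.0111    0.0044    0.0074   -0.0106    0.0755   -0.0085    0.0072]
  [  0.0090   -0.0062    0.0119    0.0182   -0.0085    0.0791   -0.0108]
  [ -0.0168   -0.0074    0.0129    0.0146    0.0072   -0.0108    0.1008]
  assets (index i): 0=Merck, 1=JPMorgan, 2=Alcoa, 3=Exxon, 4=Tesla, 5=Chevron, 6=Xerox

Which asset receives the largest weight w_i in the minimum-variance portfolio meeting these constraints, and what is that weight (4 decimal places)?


x=Σ⁻¹μ = [2.1392  1.1869  0.7218  1.0784  2.7438  2.1763  0.8275]
y=Σ⁻¹𝟙 = [13.6889  11.5329  12.0081  9.3607  14.9865  11.0408  10.2687]
a=μᵀx=1.608256  b=𝟙ᵀx=10.873959  c=𝟙ᵀy=82.886615  D=ac−b²=15.059900
λ₁=(c·0.181−b)/D = (82.886615·0.181−10.873959)/15.059900 = 0.274140
λ₂=(a−b·0.181)/D = (1.608256−10.873959·0.181)/15.059900 = -0.023900
w* = 0.274140·x + -0.023900·y:
  w_0 = 0.274140·2.1392 + -0.023900·13.6889 = 0.2593  (Merck)
  w_1 = 0.274140·1.1869 + -0.023900·11.5329 = 0.0497  (JPMorgan)
  w_2 = 0.274140·0.7218 + -0.023900·12.0081 = -0.0891  (Alcoa)
  w_3 = 0.274140·1.0784 + -0.023900·9.3607 = 0.0719  (Exxon)
  w_4 = 0.274140·2.7438 + -0.023900·14.9865 = 0.3940  (Tesla)
  w_5 = 0.274140·2.1763 + -0.023900·11.0408 = 0.3327  (Chevron)
  w_6 = 0.274140·0.8275 + -0.023900·10.2687 = -0.0186  (Xerox)
Σw_i=1.0000  μᵀw=0.1810
σ²=wᵀΣw=λ₁·μ_p+λ₂ = 0.274140·0.181 + -0.023900 = 0.025719 ≈ 0.0257

Tesla (0.3940)


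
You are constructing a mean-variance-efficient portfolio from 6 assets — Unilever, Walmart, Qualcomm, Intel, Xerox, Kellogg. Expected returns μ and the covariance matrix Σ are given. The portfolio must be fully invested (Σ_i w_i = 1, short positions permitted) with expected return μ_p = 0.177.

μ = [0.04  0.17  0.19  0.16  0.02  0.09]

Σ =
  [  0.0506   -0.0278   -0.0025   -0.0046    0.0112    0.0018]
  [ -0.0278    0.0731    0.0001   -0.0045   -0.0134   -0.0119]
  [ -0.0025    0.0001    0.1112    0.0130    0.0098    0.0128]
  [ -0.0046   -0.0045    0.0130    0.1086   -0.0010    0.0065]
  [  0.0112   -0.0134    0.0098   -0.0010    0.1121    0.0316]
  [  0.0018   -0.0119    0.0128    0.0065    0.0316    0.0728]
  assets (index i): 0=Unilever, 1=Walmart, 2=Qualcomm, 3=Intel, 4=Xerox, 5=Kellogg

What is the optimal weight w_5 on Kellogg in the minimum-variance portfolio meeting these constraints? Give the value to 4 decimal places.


0.1337

u=Σ⁻¹μ = [3.0718  3.7872  1.4471  1.4966  -0.2064  1.4809]
v=Σ⁻¹𝟙 = [36.7833  31.4086  6.5619  10.4945  4.6105  13.8689]
a=μᵀu=1.410235  b=𝟙ᵀu=11.077075  c=𝟙ᵀv=103.727599  D=ac−b²=23.578757
λ₁=(c·0.177−b)/D = (103.727599·0.177−11.077075)/23.578757 = 0.308867
λ₂=(a−b·0.177)/D = (1.410235−11.077075·0.177)/23.578757 = -0.023343
w* = 0.308867·u + -0.023343·v:
  w_0 = 0.308867·3.0718 + -0.023343·36.7833 = 0.0901  (Unilever)
  w_1 = 0.308867·3.7872 + -0.023343·31.4086 = 0.4366  (Walmart)
  w_2 = 0.308867·1.4471 + -0.023343·6.5619 = 0.2938  (Qualcomm)
  w_3 = 0.308867·1.4966 + -0.023343·10.4945 = 0.2173  (Intel)
  w_4 = 0.308867·-0.2064 + -0.023343·4.6105 = -0.1714  (Xerox)
  w_5 = 0.308867·1.4809 + -0.023343·13.8689 = 0.1337  (Kellogg)
Σw_i=1.0000  μᵀw=0.1770
σ²=wᵀΣw=λ₁·μ_p+λ₂ = 0.308867·0.177 + -0.023343 = 0.031326 ≈ 0.0313


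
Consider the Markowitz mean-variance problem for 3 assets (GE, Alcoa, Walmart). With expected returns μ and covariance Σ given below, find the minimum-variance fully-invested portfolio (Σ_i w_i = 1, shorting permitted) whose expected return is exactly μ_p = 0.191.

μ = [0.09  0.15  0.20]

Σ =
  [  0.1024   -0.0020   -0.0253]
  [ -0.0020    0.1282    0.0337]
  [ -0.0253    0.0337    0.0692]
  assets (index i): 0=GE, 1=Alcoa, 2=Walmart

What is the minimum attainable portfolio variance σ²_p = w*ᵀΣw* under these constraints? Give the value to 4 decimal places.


g=Σ⁻¹μ = [1.7166  0.3121  3.3658]
h=Σ⁻¹𝟙 = [14.2981  3.2690  18.0864]
a=μᵀg=0.874462  b=𝟙ᵀg=5.394448  c=𝟙ᵀh=35.653433  D=ac−b²=2.077494
λ₁=(c·0.191−b)/D = (35.653433·0.191−5.394448)/2.077494 = 0.681281
λ₂=(a−b·0.191)/D = (0.874462−5.394448·0.191)/2.077494 = -0.075032
w* = 0.681281·g + -0.075032·h:
  w_0 = 0.681281·1.7166 + -0.075032·14.2981 = 0.0967  (GE)
  w_1 = 0.681281·0.3121 + -0.075032·3.2690 = -0.0327  (Alcoa)
  w_2 = 0.681281·3.3658 + -0.075032·18.0864 = 0.9360  (Walmart)
Σw_i=1.0000  μᵀw=0.1910
σ²=wᵀΣw=λ₁·μ_p+λ₂ = 0.681281·0.191 + -0.075032 = 0.055093 ≈ 0.0551

0.0551


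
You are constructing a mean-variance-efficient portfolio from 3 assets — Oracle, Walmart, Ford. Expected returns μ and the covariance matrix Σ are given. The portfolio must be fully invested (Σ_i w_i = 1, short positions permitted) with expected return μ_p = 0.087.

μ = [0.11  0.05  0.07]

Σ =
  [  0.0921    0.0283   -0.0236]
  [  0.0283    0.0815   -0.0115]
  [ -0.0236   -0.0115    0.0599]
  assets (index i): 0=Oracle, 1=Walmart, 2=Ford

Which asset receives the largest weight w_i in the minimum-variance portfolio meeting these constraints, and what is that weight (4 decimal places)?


x=Σ⁻¹μ = [1.5667  0.3304  1.8493]
y=Σ⁻¹𝟙 = [13.6987  10.9264  24.1894]
a=μᵀx=0.318310  b=𝟙ᵀx=3.746436  c=𝟙ᵀy=48.814518  D=ac−b²=1.502363
λ₁=(c·0.087−b)/D = (48.814518·0.087−3.746436)/1.502363 = 0.333093
λ₂=(a−b·0.087)/D = (0.318310−3.746436·0.087)/1.502363 = -0.005079
w* = 0.333093·x + -0.005079·y:
  w_0 = 0.333093·1.5667 + -0.005079·13.6987 = 0.4523  (Oracle)
  w_1 = 0.333093·0.3304 + -0.005079·10.9264 = 0.0546  (Walmart)
  w_2 = 0.333093·1.8493 + -0.005079·24.1894 = 0.4931  (Ford)
Σw_i=1.0000  μᵀw=0.0870
σ²=wᵀΣw=λ₁·μ_p+λ₂ = 0.333093·0.087 + -0.005079 = 0.023900 ≈ 0.0239

Ford (0.4931)


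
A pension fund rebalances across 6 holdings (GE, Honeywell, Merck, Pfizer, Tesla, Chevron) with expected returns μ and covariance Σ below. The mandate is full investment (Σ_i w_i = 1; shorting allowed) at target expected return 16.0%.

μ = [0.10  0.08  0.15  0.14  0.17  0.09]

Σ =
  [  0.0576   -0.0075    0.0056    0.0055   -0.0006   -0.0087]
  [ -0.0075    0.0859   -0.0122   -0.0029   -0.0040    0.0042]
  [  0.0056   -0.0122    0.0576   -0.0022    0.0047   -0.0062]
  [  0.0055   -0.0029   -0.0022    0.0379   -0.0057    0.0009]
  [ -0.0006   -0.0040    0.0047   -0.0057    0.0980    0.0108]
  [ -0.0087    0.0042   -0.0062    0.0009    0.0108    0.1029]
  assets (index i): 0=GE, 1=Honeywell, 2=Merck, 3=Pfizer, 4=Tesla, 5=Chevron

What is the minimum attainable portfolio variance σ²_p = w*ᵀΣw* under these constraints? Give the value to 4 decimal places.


0.0243

x=Σ⁻¹μ = [1.4339  1.6479  2.9149  4.0323  1.8086  0.8791]
y=Σ⁻¹𝟙 = [16.5731  16.9443  20.6570  27.8075  10.4856  10.3287]
a=μᵀx=1.663544  b=𝟙ᵀx=12.716588  c=𝟙ᵀy=102.796219  D=ac−b²=9.294427
λ₁=(c·0.160−b)/D = (102.796219·0.160−12.716588)/9.294427 = 0.401403
λ₂=(a−b·0.160)/D = (1.663544−12.716588·0.160)/9.294427 = -0.039928
w* = 0.401403·x + -0.039928·y:
  w_0 = 0.401403·1.4339 + -0.039928·16.5731 = -0.0862  (GE)
  w_1 = 0.401403·1.6479 + -0.039928·16.9443 = -0.0151  (Honeywell)
  w_2 = 0.401403·2.9149 + -0.039928·20.6570 = 0.3452  (Merck)
  w_3 = 0.401403·4.0323 + -0.039928·27.8075 = 0.5083  (Pfizer)
  w_4 = 0.401403·1.8086 + -0.039928·10.4856 = 0.3073  (Tesla)
  w_5 = 0.401403·0.8791 + -0.039928·10.3287 = -0.0595  (Chevron)
Σw_i=1.0000  μᵀw=0.1600
σ²=wᵀΣw=λ₁·μ_p+λ₂ = 0.401403·0.160 + -0.039928 = 0.024296 ≈ 0.0243


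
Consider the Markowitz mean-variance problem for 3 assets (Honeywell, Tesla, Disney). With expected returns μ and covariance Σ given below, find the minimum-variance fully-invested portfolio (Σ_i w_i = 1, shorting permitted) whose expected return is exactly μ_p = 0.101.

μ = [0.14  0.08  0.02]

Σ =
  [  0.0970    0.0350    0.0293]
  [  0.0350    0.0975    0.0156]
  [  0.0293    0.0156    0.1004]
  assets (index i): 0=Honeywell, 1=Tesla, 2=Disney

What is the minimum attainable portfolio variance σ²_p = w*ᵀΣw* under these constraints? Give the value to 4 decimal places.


0.0566

p=Σ⁻¹μ = [1.3919  0.3630  -0.2634]
q=Σ⁻¹𝟙 = [5.5615  7.1026  7.2335]
a=μᵀp=0.218636  b=𝟙ᵀp=1.491490  c=𝟙ᵀq=19.897650  D=ac−b²=2.125794
λ₁=(c·0.101−b)/D = (19.897650·0.101−1.491490)/2.125794 = 0.243755
λ₂=(a−b·0.101)/D = (0.218636−1.491490·0.101)/2.125794 = 0.031986
w* = 0.243755·p + 0.031986·q:
  w_0 = 0.243755·1.3919 + 0.031986·5.5615 = 0.5172  (Honeywell)
  w_1 = 0.243755·0.3630 + 0.031986·7.1026 = 0.3157  (Tesla)
  w_2 = 0.243755·-0.2634 + 0.031986·7.2335 = 0.1672  (Disney)
Σw_i=1.0000  μᵀw=0.1010
σ²=wᵀΣw=λ₁·μ_p+λ₂ = 0.243755·0.101 + 0.031986 = 0.056605 ≈ 0.0566


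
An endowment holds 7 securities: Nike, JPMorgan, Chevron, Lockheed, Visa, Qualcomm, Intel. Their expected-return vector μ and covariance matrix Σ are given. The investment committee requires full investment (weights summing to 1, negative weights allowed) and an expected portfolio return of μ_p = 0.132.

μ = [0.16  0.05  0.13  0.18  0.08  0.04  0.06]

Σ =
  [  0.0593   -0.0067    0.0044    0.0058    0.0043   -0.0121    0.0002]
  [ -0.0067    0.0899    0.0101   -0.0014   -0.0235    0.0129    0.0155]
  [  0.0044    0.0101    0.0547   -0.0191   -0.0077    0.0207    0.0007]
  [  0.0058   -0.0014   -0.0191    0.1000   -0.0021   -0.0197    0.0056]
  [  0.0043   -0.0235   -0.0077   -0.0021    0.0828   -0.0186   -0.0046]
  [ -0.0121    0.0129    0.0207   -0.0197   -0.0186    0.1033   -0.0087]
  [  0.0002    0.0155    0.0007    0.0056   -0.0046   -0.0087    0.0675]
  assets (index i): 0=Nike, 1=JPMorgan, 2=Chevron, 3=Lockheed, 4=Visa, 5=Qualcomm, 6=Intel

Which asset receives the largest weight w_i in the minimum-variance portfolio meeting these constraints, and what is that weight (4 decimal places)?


u=Σ⁻¹μ = [2.3823  0.6222  2.7935  2.3580  1.5635  0.8212  0.7268]
v=Σ⁻¹𝟙 = [16.8435  11.5471  17.2534  14.9808  20.4913  14.4759  13.9538]
a=μᵀu=1.401397  b=𝟙ᵀu=11.267363  c=𝟙ᵀv=109.545797  D=ac−b²=26.563703
λ₁=(c·0.132−b)/D = (109.545797·0.132−11.267363)/26.563703 = 0.120190
λ₂=(a−b·0.132)/D = (1.401397−11.267363·0.132)/26.563703 = -0.003234
w* = 0.120190·u + -0.003234·v:
  w_0 = 0.120190·2.3823 + -0.003234·16.8435 = 0.2319  (Nike)
  w_1 = 0.120190·0.6222 + -0.003234·11.5471 = 0.0374  (JPMorgan)
  w_2 = 0.120190·2.7935 + -0.003234·17.2534 = 0.2800  (Chevron)
  w_3 = 0.120190·2.3580 + -0.003234·14.9808 = 0.2350  (Lockheed)
  w_4 = 0.120190·1.5635 + -0.003234·20.4913 = 0.1217  (Visa)
  w_5 = 0.120190·0.8212 + -0.003234·14.4759 = 0.0519  (Qualcomm)
  w_6 = 0.120190·0.7268 + -0.003234·13.9538 = 0.0422  (Intel)
Σw_i=1.0000  μᵀw=0.1320
σ²=wᵀΣw=λ₁·μ_p+λ₂ = 0.120190·0.132 + -0.003234 = 0.012631 ≈ 0.0126

Chevron (0.2800)


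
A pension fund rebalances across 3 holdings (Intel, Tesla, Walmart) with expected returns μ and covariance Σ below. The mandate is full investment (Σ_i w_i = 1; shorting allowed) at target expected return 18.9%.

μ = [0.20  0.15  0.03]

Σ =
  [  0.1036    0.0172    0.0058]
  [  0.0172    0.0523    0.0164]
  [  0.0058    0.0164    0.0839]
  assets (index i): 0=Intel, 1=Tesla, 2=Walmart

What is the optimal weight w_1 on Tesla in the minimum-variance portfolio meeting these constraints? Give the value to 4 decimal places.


0.6868

g=Σ⁻¹μ = [1.5393  2.4322  -0.2243]
h=Σ⁻¹𝟙 = [6.8162  14.1568  8.6805]
a=μᵀg=0.665950  b=𝟙ᵀg=3.747173  c=𝟙ᵀh=29.653497  D=ac−b²=5.706443
λ₁=(c·0.189−b)/D = (29.653497·0.189−3.747173)/5.706443 = 0.325481
λ₂=(a−b·0.189)/D = (0.665950−3.747173·0.189)/5.706443 = -0.007407
w* = 0.325481·g + -0.007407·h:
  w_0 = 0.325481·1.5393 + -0.007407·6.8162 = 0.4505  (Intel)
  w_1 = 0.325481·2.4322 + -0.007407·14.1568 = 0.6868  (Tesla)
  w_2 = 0.325481·-0.2243 + -0.007407·8.6805 = -0.1373  (Walmart)
Σw_i=1.0000  μᵀw=0.1890
σ²=wᵀΣw=λ₁·μ_p+λ₂ = 0.325481·0.189 + -0.007407 = 0.054109 ≈ 0.0541


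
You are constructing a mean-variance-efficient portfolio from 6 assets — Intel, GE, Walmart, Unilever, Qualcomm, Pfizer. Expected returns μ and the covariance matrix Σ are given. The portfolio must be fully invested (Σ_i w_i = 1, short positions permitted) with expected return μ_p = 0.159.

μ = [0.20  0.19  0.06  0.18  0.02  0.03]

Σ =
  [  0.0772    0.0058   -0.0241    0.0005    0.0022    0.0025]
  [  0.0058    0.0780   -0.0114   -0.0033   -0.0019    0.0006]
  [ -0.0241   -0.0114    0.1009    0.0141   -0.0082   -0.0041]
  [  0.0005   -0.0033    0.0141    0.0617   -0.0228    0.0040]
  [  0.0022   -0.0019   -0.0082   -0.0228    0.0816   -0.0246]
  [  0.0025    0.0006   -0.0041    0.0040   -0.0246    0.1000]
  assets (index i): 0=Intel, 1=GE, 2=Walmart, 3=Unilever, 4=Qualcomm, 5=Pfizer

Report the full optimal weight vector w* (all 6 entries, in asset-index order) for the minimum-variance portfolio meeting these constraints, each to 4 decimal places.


0.2555  0.2424  0.0950  0.2991  0.0930  0.0150

p=Σ⁻¹μ = [2.6982  2.5801  1.2111  3.2451  1.4064  0.4829]
q=Σ⁻¹𝟙 = [15.1126  15.2490  14.8335  21.5014  24.3003  15.2567]
a=μᵀp=1.729253  b=𝟙ᵀp=11.623775  c=𝟙ᵀq=106.253348  D=ac−b²=48.626824
λ₁=(c·0.159−b)/D = (106.253348·0.159−11.623775)/48.626824 = 0.108387
λ₂=(a−b·0.159)/D = (1.729253−11.623775·0.159)/48.626824 = -0.002446
w* = 0.108387·p + -0.002446·q:
  w_0 = 0.108387·2.6982 + -0.002446·15.1126 = 0.2555  (Intel)
  w_1 = 0.108387·2.5801 + -0.002446·15.2490 = 0.2424  (GE)
  w_2 = 0.108387·1.2111 + -0.002446·14.8335 = 0.0950  (Walmart)
  w_3 = 0.108387·3.2451 + -0.002446·21.5014 = 0.2991  (Unilever)
  w_4 = 0.108387·1.4064 + -0.002446·24.3003 = 0.0930  (Qualcomm)
  w_5 = 0.108387·0.4829 + -0.002446·15.2567 = 0.0150  (Pfizer)
Σw_i=1.0000  μᵀw=0.1590
σ²=wᵀΣw=λ₁·μ_p+λ₂ = 0.108387·0.159 + -0.002446 = 0.014788 ≈ 0.0148


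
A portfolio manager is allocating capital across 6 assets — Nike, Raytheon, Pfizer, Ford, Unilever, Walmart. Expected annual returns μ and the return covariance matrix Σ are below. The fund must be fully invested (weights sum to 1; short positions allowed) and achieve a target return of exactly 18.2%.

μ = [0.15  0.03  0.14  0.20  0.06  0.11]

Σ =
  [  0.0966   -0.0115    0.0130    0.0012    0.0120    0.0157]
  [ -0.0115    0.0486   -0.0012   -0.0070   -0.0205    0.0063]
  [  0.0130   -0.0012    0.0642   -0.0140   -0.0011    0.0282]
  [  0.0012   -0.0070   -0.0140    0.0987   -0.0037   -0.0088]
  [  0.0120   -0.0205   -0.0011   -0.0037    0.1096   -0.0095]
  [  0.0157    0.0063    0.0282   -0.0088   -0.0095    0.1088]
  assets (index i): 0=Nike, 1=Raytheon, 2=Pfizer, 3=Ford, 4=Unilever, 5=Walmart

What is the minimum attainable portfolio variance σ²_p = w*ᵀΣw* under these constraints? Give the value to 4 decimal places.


u=Σ⁻¹μ = [1.2265  1.6415  2.3494  2.5301  0.8647  0.4102]
v=Σ⁻¹𝟙 = [9.1184  31.1046  15.9631  15.4550  15.0155  4.4979]
a=μᵀu=1.165160  b=𝟙ᵀu=9.022438  c=𝟙ᵀv=91.154518  D=ac−b²=24.805179
λ₁=(c·0.182−b)/D = (91.154518·0.182−9.022438)/24.805179 = 0.305085
λ₂=(a−b·0.182)/D = (1.165160−9.022438·0.182)/24.805179 = -0.019227
w* = 0.305085·u + -0.019227·v:
  w_0 = 0.305085·1.2265 + -0.019227·9.1184 = 0.1989  (Nike)
  w_1 = 0.305085·1.6415 + -0.019227·31.1046 = -0.0972  (Raytheon)
  w_2 = 0.305085·2.3494 + -0.019227·15.9631 = 0.4098  (Pfizer)
  w_3 = 0.305085·2.5301 + -0.019227·15.4550 = 0.4747  (Ford)
  w_4 = 0.305085·0.8647 + -0.019227·15.0155 = -0.0249  (Unilever)
  w_5 = 0.305085·0.4102 + -0.019227·4.4979 = 0.0387  (Walmart)
Σw_i=1.0000  μᵀw=0.1820
σ²=wᵀΣw=λ₁·μ_p+λ₂ = 0.305085·0.182 + -0.019227 = 0.036299 ≈ 0.0363

0.0363
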